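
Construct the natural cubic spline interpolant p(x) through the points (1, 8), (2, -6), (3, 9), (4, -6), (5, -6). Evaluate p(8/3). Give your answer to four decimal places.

5.3228

Let m_i = p''(x_i). Step sizes h_i = 1, 1, 1, 1; slopes of the chords Δ_i = (y_(i+1) - y_i)/h_i = -14, 15, -15, 0.
  1·m_0 + 4·m_1 + 1·m_2 = 6(Δ_1 - Δ_0) = 174
  1·m_1 + 4·m_2 + 1·m_3 = 6(Δ_2 - Δ_1) = -180
  1·m_2 + 4·m_3 + 1·m_4 = 6(Δ_3 - Δ_2) = 90
Natural end conditions: m_0 = m_4 = 0.
Solving: m_0 = 0, m_1 = 855/14, m_2 = -492/7, m_3 = 561/14, m_4 = 0.
On [2, 3], p(x) = -6 + 89/14·(x - 2) + 855/28·(x - 2)² - 613/28·(x - 2)³.
With (x - 2) = 2/3: p(8/3) = 1006/189.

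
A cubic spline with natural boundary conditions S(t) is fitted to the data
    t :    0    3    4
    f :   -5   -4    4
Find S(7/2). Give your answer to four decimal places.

-0.3594

Write M_i for S''(x_i). With h_i = 3, 1 and divided differences Δ_i = 1/3, 8, the continuity of S' gives the tridiagonal system
  3·M_0 + 8·M_1 + 1·M_2 = 6(Δ_1 - Δ_0) = 46
Natural end conditions: M_0 = M_2 = 0.
Forward elimination and back-substitution give M_0 = 0, M_1 = 23/4, M_2 = 0.
On [3, 4], S(t) = -4 + 73/12·(t - 3) + 23/8·(t - 3)² - 23/24·(t - 3)³.
With (t - 3) = 1/2: S(7/2) = -23/64.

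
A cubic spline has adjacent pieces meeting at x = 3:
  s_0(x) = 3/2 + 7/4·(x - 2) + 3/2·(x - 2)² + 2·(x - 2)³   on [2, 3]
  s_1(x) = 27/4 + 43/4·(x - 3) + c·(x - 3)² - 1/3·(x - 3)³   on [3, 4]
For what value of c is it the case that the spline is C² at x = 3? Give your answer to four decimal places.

s_0''(x) = 3 + 12·(x - 2), so s_0''(3) = 15. On the right, s_1''(3) = 2c, so c = 15/2.

7.5000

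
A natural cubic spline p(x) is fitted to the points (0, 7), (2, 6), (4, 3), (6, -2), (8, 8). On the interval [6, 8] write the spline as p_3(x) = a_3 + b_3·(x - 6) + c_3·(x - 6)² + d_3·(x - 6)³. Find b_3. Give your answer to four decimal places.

Let M_i = p''(x_i). Step sizes h_i = 2, 2, 2, 2; slopes of the chords Δ_i = (y_(i+1) - y_i)/h_i = -1/2, -3/2, -5/2, 5.
  2·M_0 + 8·M_1 + 2·M_2 = 6(Δ_1 - Δ_0) = -6
  2·M_1 + 8·M_2 + 2·M_3 = 6(Δ_2 - Δ_1) = -6
  2·M_2 + 8·M_3 + 2·M_4 = 6(Δ_3 - Δ_2) = 45
Natural end conditions: M_0 = M_4 = 0.
Forward elimination and back-substitution give M_0 = 0, M_1 = -3/16, M_2 = -9/4, M_3 = 99/16, M_4 = 0.
On [6, 8], with p_3(x) = a_3 + b_3·(x - 6) + c_3·(x - 6)² + d_3·(x - 6)³: c_3 = M_3/2 = 99/32, d_3 = (M_4 - M_3)/(6h_3) = -33/64, b_3 = Δ_3 - h_3(2M_3 + M_4)/6 = 7/8.

0.8750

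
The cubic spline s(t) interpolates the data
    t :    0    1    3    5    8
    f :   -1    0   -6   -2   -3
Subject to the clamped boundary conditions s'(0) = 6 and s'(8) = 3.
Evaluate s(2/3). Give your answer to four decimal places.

With m_i denoting the second derivative at x_i, h_i = 1, 2, 2, 3, and Δ_i = (y_(i+1) − y_i)/h_i = 1, -3, 2, -1/3:
  1·m_0 + 6·m_1 + 2·m_2 = 6(Δ_1 - Δ_0) = -24
  2·m_1 + 8·m_2 + 2·m_3 = 6(Δ_2 - Δ_1) = 30
  2·m_2 + 10·m_3 + 3·m_4 = 6(Δ_3 - Δ_2) = -14
Clamped end conditions give two more equations: 2h_0·m_0 + h_0·m_1 = 6(Δ_0 - s'(0)) = -30 and h_3·m_3 + 2h_3·m_4 = 6(s'(8) - Δ_3) = 20.
Solving the tridiagonal system: m_0 = -1393/106, m_1 = -197/53, m_2 = 1213/212, m_3 = -221/53, m_4 = 1723/318.
On [0, 1], s(t) = -1 + 6·t - 1393/212·t² + 333/212·t³.
With t = 2/3: s(2/3) = 260/477.

0.5451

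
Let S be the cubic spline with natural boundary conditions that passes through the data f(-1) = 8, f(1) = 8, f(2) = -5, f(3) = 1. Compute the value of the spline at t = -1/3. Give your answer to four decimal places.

11.6586

Write m_i for S''(x_i). With h_i = 2, 1, 1 and divided differences Δ_i = 0, -13, 6, the continuity of S' gives the tridiagonal system
  2·m_0 + 6·m_1 + 1·m_2 = 6(Δ_1 - Δ_0) = -78
  1·m_1 + 4·m_2 + 1·m_3 = 6(Δ_2 - Δ_1) = 114
Natural end conditions: m_0 = m_3 = 0.
Solving: m_0 = 0, m_1 = -426/23, m_2 = 762/23, m_3 = 0.
On [-1, 1], S(t) = 8 + 142/23·(t + 1) + 0·(t + 1)² - 71/46·(t + 1)³.
With (t + 1) = 2/3: S(-1/3) = 7240/621.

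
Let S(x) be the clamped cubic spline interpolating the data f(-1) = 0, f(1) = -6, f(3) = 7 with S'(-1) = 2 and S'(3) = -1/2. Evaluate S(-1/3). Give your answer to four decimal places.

Write m_i for S''(x_i). With h_i = 2, 2 and divided differences Δ_i = -3, 13/2, the continuity of S' gives the tridiagonal system
  2·m_0 + 8·m_1 + 2·m_2 = 6(Δ_1 - Δ_0) = 57
Clamped end conditions give two more equations: 2h_0·m_0 + h_0·m_1 = 6(Δ_0 - S'(-1)) = -30 and h_1·m_1 + 2h_1·m_2 = 6(S'(3) - Δ_1) = -42.
Forward elimination and back-substitution give m_0 = -61/4, m_1 = 31/2, m_2 = -73/4.
On [-1, 1], S(x) = 0 + 2·(x + 1) - 61/8·(x + 1)² + 41/16·(x + 1)³.
With (x + 1) = 2/3: S(-1/3) = -35/27.

-1.2963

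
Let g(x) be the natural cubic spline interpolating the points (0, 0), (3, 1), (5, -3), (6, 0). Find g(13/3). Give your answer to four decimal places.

-2.6049

Write M_i for g''(x_i). With h_i = 3, 2, 1 and divided differences Δ_i = 1/3, -2, 3, the continuity of g' gives the tridiagonal system
  3·M_0 + 10·M_1 + 2·M_2 = 6(Δ_1 - Δ_0) = -14
  2·M_1 + 6·M_2 + 1·M_3 = 6(Δ_2 - Δ_1) = 30
Natural end conditions: M_0 = M_3 = 0.
Solving: M_0 = 0, M_1 = -18/7, M_2 = 41/7, M_3 = 0.
On [3, 5], g(x) = 1 - 47/21·(x - 3) - 9/7·(x - 3)² + 59/84·(x - 3)³.
With (x - 3) = 4/3: g(13/3) = -211/81.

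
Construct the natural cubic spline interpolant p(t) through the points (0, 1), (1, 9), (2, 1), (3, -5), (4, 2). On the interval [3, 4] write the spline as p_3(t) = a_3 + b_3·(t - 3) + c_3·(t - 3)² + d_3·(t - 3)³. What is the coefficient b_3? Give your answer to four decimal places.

0.8929

Put M_i = p'' at the i-th knot. Here h = (1, 1, 1, 1) and Δ = (8, -8, -6, 7), so the interior equations h_(i-1)·M_(i-1) + 2(h_(i-1)+h_i)·M_i + h_i·M_(i+1) = 6(Δ_i − Δ_(i-1)) read
  1·M_0 + 4·M_1 + 1·M_2 = 6(Δ_1 - Δ_0) = -96
  1·M_1 + 4·M_2 + 1·M_3 = 6(Δ_2 - Δ_1) = 12
  1·M_2 + 4·M_3 + 1·M_4 = 6(Δ_3 - Δ_2) = 78
Natural end conditions: M_0 = M_4 = 0.
Forward elimination and back-substitution give M_0 = 0, M_1 = -705/28, M_2 = 33/7, M_3 = 513/28, M_4 = 0.
On [3, 4], with p_3(t) = a_3 + b_3·(t - 3) + c_3·(t - 3)² + d_3·(t - 3)³: c_3 = M_3/2 = 513/56, d_3 = (M_4 - M_3)/(6h_3) = -171/56, b_3 = Δ_3 - h_3(2M_3 + M_4)/6 = 25/28.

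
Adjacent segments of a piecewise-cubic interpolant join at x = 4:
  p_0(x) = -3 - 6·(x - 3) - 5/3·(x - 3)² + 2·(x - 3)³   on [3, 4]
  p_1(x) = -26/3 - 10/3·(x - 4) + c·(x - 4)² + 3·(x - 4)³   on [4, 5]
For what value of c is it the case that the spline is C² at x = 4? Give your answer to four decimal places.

4.3333

p_0''(x) = -10/3 + 12·(x - 3), so p_0''(4) = 26/3. On the right, p_1''(4) = 2c, so c = 13/3.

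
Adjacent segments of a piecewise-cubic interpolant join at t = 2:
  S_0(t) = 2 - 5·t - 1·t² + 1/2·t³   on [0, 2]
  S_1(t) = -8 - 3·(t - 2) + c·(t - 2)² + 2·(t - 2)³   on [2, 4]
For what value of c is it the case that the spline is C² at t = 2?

S_0''(t) = -2 + 3·t, so S_0''(2) = 4. On the right, S_1''(2) = 2c, so c = 2.

2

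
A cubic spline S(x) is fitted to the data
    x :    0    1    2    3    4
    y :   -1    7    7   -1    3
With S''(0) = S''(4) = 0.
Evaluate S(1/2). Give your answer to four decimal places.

3.5089

Write M_i for S''(x_i). With h_i = 1, 1, 1, 1 and divided differences Δ_i = 8, 0, -8, 4, the continuity of S' gives the tridiagonal system
  1·M_0 + 4·M_1 + 1·M_2 = 6(Δ_1 - Δ_0) = -48
  1·M_1 + 4·M_2 + 1·M_3 = 6(Δ_2 - Δ_1) = -48
  1·M_2 + 4·M_3 + 1·M_4 = 6(Δ_3 - Δ_2) = 72
Natural end conditions: M_0 = M_4 = 0.
Hence M_0 = 0, M_1 = -57/7, M_2 = -108/7, M_3 = 153/7, M_4 = 0.
On [0, 1], S(x) = -1 + 131/14·x + 0·x² - 19/14·x³.
With x = 1/2: S(1/2) = 393/112.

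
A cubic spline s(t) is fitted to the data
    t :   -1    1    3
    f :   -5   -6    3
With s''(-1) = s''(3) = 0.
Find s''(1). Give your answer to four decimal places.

3.7500

Let σ_i = s''(x_i). Step sizes h_i = 2, 2; slopes of the chords Δ_i = (y_(i+1) - y_i)/h_i = -1/2, 9/2.
  2·σ_0 + 8·σ_1 + 2·σ_2 = 6(Δ_1 - Δ_0) = 30
Natural end conditions: σ_0 = σ_2 = 0.
Hence σ_0 = 0, σ_1 = 15/4, σ_2 = 0.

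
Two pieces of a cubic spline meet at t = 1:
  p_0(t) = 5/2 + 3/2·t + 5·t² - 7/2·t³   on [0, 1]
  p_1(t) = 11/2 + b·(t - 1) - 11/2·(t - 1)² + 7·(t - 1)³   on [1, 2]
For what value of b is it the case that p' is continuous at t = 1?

p_0'(t) = 3/2 + 10·t - 21/2·t², so p_0'(1) = 1. On the right, p_1'(1) = b, so b = 1.

1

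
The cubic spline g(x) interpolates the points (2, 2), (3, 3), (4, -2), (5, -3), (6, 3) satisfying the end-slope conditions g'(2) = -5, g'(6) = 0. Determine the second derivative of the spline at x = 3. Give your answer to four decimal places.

Write m_i for g''(x_i). With h_i = 1, 1, 1, 1 and divided differences Δ_i = 1, -5, -1, 6, the continuity of g' gives the tridiagonal system
  1·m_0 + 4·m_1 + 1·m_2 = 6(Δ_1 - Δ_0) = -36
  1·m_1 + 4·m_2 + 1·m_3 = 6(Δ_2 - Δ_1) = 24
  1·m_2 + 4·m_3 + 1·m_4 = 6(Δ_3 - Δ_2) = 42
Clamped end conditions give two more equations: 2h_0·m_0 + h_0·m_1 = 6(Δ_0 - g'(2)) = 36 and h_3·m_3 + 2h_3·m_4 = 6(g'(6) - Δ_3) = -36.
Hence m_0 = 373/14, m_1 = -121/7, m_2 = 13/2, m_3 = 107/7, m_4 = -359/14.

-17.2857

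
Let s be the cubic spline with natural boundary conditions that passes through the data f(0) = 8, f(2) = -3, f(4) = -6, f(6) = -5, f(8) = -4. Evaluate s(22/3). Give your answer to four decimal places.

-4.2910

Write σ_i for s''(x_i). With h_i = 2, 2, 2, 2 and divided differences Δ_i = -11/2, -3/2, 1/2, 1/2, the continuity of s' gives the tridiagonal system
  2·σ_0 + 8·σ_1 + 2·σ_2 = 6(Δ_1 - Δ_0) = 24
  2·σ_1 + 8·σ_2 + 2·σ_3 = 6(Δ_2 - Δ_1) = 12
  2·σ_2 + 8·σ_3 + 2·σ_4 = 6(Δ_3 - Δ_2) = 0
Natural end conditions: σ_0 = σ_4 = 0.
Forward elimination and back-substitution give σ_0 = 0, σ_1 = 39/14, σ_2 = 6/7, σ_3 = -3/14, σ_4 = 0.
On [6, 8], s(x) = -5 + 9/14·(x - 6) - 3/28·(x - 6)² + 1/56·(x - 6)³.
With (x - 6) = 4/3: s(22/3) = -811/189.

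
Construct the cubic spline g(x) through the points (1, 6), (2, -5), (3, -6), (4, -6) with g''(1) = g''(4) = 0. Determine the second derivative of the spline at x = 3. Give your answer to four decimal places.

-2.4000

Let m_i = g''(x_i). Step sizes h_i = 1, 1, 1; slopes of the chords Δ_i = (y_(i+1) - y_i)/h_i = -11, -1, 0.
  1·m_0 + 4·m_1 + 1·m_2 = 6(Δ_1 - Δ_0) = 60
  1·m_1 + 4·m_2 + 1·m_3 = 6(Δ_2 - Δ_1) = 6
Natural end conditions: m_0 = m_3 = 0.
Forward elimination and back-substitution give m_0 = 0, m_1 = 78/5, m_2 = -12/5, m_3 = 0.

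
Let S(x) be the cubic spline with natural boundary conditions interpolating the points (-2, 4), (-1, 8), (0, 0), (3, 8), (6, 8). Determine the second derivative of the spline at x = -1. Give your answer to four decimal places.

-21.0714

With M_i denoting the second derivative at x_i, h_i = 1, 1, 3, 3, and Δ_i = (y_(i+1) − y_i)/h_i = 4, -8, 8/3, 0:
  1·M_0 + 4·M_1 + 1·M_2 = 6(Δ_1 - Δ_0) = -72
  1·M_1 + 8·M_2 + 3·M_3 = 6(Δ_2 - Δ_1) = 64
  3·M_2 + 12·M_3 + 3·M_4 = 6(Δ_3 - Δ_2) = -16
Natural end conditions: M_0 = M_4 = 0.
Solving: M_0 = 0, M_1 = -295/14, M_2 = 86/7, M_3 = -185/42, M_4 = 0.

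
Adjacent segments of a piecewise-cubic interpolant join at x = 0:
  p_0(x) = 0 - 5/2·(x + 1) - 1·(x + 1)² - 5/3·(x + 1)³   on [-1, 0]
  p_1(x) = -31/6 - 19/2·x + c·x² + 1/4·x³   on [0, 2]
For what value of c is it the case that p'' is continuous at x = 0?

p_0''(x) = -2 - 10·(x + 1), so p_0''(0) = -12. On the right, p_1''(0) = 2c, so c = -6.

-6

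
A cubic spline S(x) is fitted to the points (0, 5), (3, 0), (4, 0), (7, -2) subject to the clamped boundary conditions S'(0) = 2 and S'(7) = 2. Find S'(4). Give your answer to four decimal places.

-0.2000

Put m_i = S'' at the i-th knot. Here h = (3, 1, 3) and Δ = (-5/3, 0, -2/3), so the interior equations h_(i-1)·m_(i-1) + 2(h_(i-1)+h_i)·m_i + h_i·m_(i+1) = 6(Δ_i − Δ_(i-1)) read
  3·m_0 + 8·m_1 + 1·m_2 = 6(Δ_1 - Δ_0) = 10
  1·m_1 + 8·m_2 + 3·m_3 = 6(Δ_2 - Δ_1) = -4
Clamped end conditions give two more equations: 2h_0·m_0 + h_0·m_1 = 6(Δ_0 - S'(0)) = -22 and h_2·m_2 + 2h_2·m_3 = 6(S'(7) - Δ_2) = 16.
Solving the tridiagonal system: m_0 = -82/15, m_1 = 18/5, m_2 = -12/5, m_3 = 58/15.
On [4, 7], S'(x) = b_2 + 2c_2·(x - 4) + 3d_2·(x - 4)² with b_2 = Δ_2 - h_2(2m_2 + m_3)/6 = -1/5, c_2 = m_2/2 = -6/5, d_2 = (m_3 - m_2)/(6h_2) = 47/135. So S'(4) = -1/5.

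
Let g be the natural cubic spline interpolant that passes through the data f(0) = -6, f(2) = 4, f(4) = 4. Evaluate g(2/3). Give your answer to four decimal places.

Put σ_i = g'' at the i-th knot. Here h = (2, 2) and Δ = (5, 0), so the interior equations h_(i-1)·σ_(i-1) + 2(h_(i-1)+h_i)·σ_i + h_i·σ_(i+1) = 6(Δ_i − Δ_(i-1)) read
  2·σ_0 + 8·σ_1 + 2·σ_2 = 6(Δ_1 - Δ_0) = -30
Natural end conditions: σ_0 = σ_2 = 0.
Forward elimination and back-substitution give σ_0 = 0, σ_1 = -15/4, σ_2 = 0.
On [0, 2], g(x) = -6 + 25/4·x + 0·x² - 5/16·x³.
With x = 2/3: g(2/3) = -52/27.

-1.9259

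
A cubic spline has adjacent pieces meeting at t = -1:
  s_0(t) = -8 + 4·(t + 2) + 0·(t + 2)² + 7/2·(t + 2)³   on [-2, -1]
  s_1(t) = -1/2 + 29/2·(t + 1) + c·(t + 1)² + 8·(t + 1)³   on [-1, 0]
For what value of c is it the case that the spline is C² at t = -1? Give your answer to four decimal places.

s_0''(t) = 0 + 21·(t + 2), so s_0''(-1) = 21. On the right, s_1''(-1) = 2c, so c = 21/2.

10.5000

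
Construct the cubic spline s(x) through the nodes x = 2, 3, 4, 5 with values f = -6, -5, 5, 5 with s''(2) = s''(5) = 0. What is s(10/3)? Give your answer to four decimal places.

-1.8346

With σ_i denoting the second derivative at x_i, h_i = 1, 1, 1, and Δ_i = (y_(i+1) − y_i)/h_i = 1, 10, 0:
  1·σ_0 + 4·σ_1 + 1·σ_2 = 6(Δ_1 - Δ_0) = 54
  1·σ_1 + 4·σ_2 + 1·σ_3 = 6(Δ_2 - Δ_1) = -60
Natural end conditions: σ_0 = σ_3 = 0.
Hence σ_0 = 0, σ_1 = 92/5, σ_2 = -98/5, σ_3 = 0.
On [3, 4], s(x) = -5 + 107/15·(x - 3) + 46/5·(x - 3)² - 19/3·(x - 3)³.
With (x - 3) = 1/3: s(10/3) = -743/405.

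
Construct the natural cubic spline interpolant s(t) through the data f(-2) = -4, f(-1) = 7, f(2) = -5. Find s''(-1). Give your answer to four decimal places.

Let m_i = s''(x_i). Step sizes h_i = 1, 3; slopes of the chords Δ_i = (y_(i+1) - y_i)/h_i = 11, -4.
  1·m_0 + 8·m_1 + 3·m_2 = 6(Δ_1 - Δ_0) = -90
Natural end conditions: m_0 = m_2 = 0.
Hence m_0 = 0, m_1 = -45/4, m_2 = 0.

-11.2500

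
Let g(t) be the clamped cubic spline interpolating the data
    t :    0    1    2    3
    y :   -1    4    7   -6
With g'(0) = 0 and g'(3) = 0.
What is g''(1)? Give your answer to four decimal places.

3.6000

Write m_i for g''(x_i). With h_i = 1, 1, 1 and divided differences Δ_i = 5, 3, -13, the continuity of g' gives the tridiagonal system
  1·m_0 + 4·m_1 + 1·m_2 = 6(Δ_1 - Δ_0) = -12
  1·m_1 + 4·m_2 + 1·m_3 = 6(Δ_2 - Δ_1) = -96
Clamped end conditions give two more equations: 2h_0·m_0 + h_0·m_1 = 6(Δ_0 - g'(0)) = 30 and h_2·m_2 + 2h_2·m_3 = 6(g'(3) - Δ_2) = 78.
Solving: m_0 = 66/5, m_1 = 18/5, m_2 = -198/5, m_3 = 294/5.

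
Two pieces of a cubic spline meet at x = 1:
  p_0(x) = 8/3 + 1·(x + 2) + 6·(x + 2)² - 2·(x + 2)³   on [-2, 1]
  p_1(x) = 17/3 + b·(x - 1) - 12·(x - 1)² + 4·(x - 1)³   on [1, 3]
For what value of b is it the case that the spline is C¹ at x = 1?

-17

p_0'(x) = 1 + 12·(x + 2) - 6·(x + 2)², so p_0'(1) = -17. On the right, p_1'(1) = b, so b = -17.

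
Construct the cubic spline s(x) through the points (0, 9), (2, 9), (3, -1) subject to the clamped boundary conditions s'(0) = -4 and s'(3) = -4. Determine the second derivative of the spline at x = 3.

28

With M_i denoting the second derivative at x_i, h_i = 2, 1, and Δ_i = (y_(i+1) − y_i)/h_i = 0, -10:
  2·M_0 + 6·M_1 + 1·M_2 = 6(Δ_1 - Δ_0) = -60
Clamped end conditions give two more equations: 2h_0·M_0 + h_0·M_1 = 6(Δ_0 - s'(0)) = 24 and h_1·M_1 + 2h_1·M_2 = 6(s'(3) - Δ_1) = 36.
Solving: M_0 = 16, M_1 = -20, M_2 = 28.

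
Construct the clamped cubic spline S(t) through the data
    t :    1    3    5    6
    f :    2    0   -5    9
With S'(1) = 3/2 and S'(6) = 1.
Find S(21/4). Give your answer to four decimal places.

With M_i denoting the second derivative at x_i, h_i = 2, 2, 1, and Δ_i = (y_(i+1) − y_i)/h_i = -1, -5/2, 14:
  2·M_0 + 8·M_1 + 2·M_2 = 6(Δ_1 - Δ_0) = -9
  2·M_1 + 6·M_2 + 1·M_3 = 6(Δ_2 - Δ_1) = 99
Clamped end conditions give two more equations: 2h_0·M_0 + h_0·M_1 = 6(Δ_0 - S'(1)) = -15 and h_2·M_2 + 2h_2·M_3 = 6(S'(6) - Δ_2) = -78.
Solving: M_0 = 17/46, M_1 = -379/46, M_2 = 646/23, M_3 = -1220/23.
On [5, 6], S(t) = -5 + 310/23·(t - 5) + 323/23·(t - 5)² - 311/23·(t - 5)³.
With (t - 5) = 1/4: S(21/4) = -1419/1472.

-0.9640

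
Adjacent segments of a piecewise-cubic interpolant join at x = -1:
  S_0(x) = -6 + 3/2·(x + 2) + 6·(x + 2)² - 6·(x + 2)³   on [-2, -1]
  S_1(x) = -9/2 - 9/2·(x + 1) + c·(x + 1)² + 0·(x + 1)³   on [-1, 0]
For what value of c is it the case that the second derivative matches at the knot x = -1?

S_0''(x) = 12 - 36·(x + 2), so S_0''(-1) = -24. On the right, S_1''(-1) = 2c, so c = -12.

-12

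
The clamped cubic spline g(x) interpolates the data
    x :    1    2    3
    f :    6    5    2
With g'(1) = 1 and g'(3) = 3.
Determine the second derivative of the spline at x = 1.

-2

With M_i denoting the second derivative at x_i, h_i = 1, 1, and Δ_i = (y_(i+1) − y_i)/h_i = -1, -3:
  1·M_0 + 4·M_1 + 1·M_2 = 6(Δ_1 - Δ_0) = -12
Clamped end conditions give two more equations: 2h_0·M_0 + h_0·M_1 = 6(Δ_0 - g'(1)) = -12 and h_1·M_1 + 2h_1·M_2 = 6(g'(3) - Δ_1) = 36.
Forward elimination and back-substitution give M_0 = -2, M_1 = -8, M_2 = 22.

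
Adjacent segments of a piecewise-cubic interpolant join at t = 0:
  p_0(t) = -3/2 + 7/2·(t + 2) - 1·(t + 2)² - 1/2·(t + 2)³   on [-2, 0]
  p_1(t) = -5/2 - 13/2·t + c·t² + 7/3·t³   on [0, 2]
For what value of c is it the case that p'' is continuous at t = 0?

p_0''(t) = -2 - 3·(t + 2), so p_0''(0) = -8. On the right, p_1''(0) = 2c, so c = -4.

-4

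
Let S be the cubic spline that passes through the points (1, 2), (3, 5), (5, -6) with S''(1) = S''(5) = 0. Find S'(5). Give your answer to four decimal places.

-7.2500

Let σ_i = S''(x_i). Step sizes h_i = 2, 2; slopes of the chords Δ_i = (y_(i+1) - y_i)/h_i = 3/2, -11/2.
  2·σ_0 + 8·σ_1 + 2·σ_2 = 6(Δ_1 - Δ_0) = -42
Natural end conditions: σ_0 = σ_2 = 0.
Solving: σ_0 = 0, σ_1 = -21/4, σ_2 = 0.
On [3, 5], S'(t) = b_1 + 2c_1·(t - 3) + 3d_1·(t - 3)² with b_1 = Δ_1 - h_1(2σ_1 + σ_2)/6 = -2, c_1 = σ_1/2 = -21/8, d_1 = (σ_2 - σ_1)/(6h_1) = 7/16. So S'(5) = -29/4.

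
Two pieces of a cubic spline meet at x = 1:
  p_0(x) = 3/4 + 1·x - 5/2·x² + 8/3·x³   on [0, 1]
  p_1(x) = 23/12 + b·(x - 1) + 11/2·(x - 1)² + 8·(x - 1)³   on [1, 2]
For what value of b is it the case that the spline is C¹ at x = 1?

p_0'(x) = 1 - 5·x + 8·x², so p_0'(1) = 4. On the right, p_1'(1) = b, so b = 4.

4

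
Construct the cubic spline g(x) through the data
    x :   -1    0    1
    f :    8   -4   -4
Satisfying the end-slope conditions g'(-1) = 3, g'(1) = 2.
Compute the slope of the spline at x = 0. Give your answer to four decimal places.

Write M_i for g''(x_i). With h_i = 1, 1 and divided differences Δ_i = -12, 0, the continuity of g' gives the tridiagonal system
  1·M_0 + 4·M_1 + 1·M_2 = 6(Δ_1 - Δ_0) = 72
Clamped end conditions give two more equations: 2h_0·M_0 + h_0·M_1 = 6(Δ_0 - g'(-1)) = -90 and h_1·M_1 + 2h_1·M_2 = 6(g'(1) - Δ_1) = 12.
Hence M_0 = -127/2, M_1 = 37, M_2 = -25/2.
On [0, 1], g'(x) = b_1 + 2c_1·x + 3d_1·x² with b_1 = Δ_1 - h_1(2M_1 + M_2)/6 = -41/4, c_1 = M_1/2 = 37/2, d_1 = (M_2 - M_1)/(6h_1) = -33/4. So g'(0) = -41/4.

-10.2500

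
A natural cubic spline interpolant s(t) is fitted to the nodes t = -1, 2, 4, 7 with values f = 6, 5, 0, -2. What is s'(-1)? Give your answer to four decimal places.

Put M_i = s'' at the i-th knot. Here h = (3, 2, 3) and Δ = (-1/3, -5/2, -2/3), so the interior equations h_(i-1)·M_(i-1) + 2(h_(i-1)+h_i)·M_i + h_i·M_(i+1) = 6(Δ_i − Δ_(i-1)) read
  3·M_0 + 10·M_1 + 2·M_2 = 6(Δ_1 - Δ_0) = -13
  2·M_1 + 10·M_2 + 3·M_3 = 6(Δ_2 - Δ_1) = 11
Natural end conditions: M_0 = M_3 = 0.
Forward elimination and back-substitution give M_0 = 0, M_1 = -19/12, M_2 = 17/12, M_3 = 0.
On [-1, 2], s'(t) = b_0 + 2c_0·(t + 1) + 3d_0·(t + 1)² with b_0 = Δ_0 - h_0(2M_0 + M_1)/6 = 11/24, c_0 = M_0/2 = 0, d_0 = (M_1 - M_0)/(6h_0) = -19/216. So s'(-1) = 11/24.

0.4583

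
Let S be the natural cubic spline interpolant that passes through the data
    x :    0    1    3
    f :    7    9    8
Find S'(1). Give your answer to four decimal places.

Write M_i for S''(x_i). With h_i = 1, 2 and divided differences Δ_i = 2, -1/2, the continuity of S' gives the tridiagonal system
  1·M_0 + 6·M_1 + 2·M_2 = 6(Δ_1 - Δ_0) = -15
Natural end conditions: M_0 = M_2 = 0.
Forward elimination and back-substitution give M_0 = 0, M_1 = -5/2, M_2 = 0.
On [1, 3], S'(x) = b_1 + 2c_1·(x - 1) + 3d_1·(x - 1)² with b_1 = Δ_1 - h_1(2M_1 + M_2)/6 = 7/6, c_1 = M_1/2 = -5/4, d_1 = (M_2 - M_1)/(6h_1) = 5/24. So S'(1) = 7/6.

1.1667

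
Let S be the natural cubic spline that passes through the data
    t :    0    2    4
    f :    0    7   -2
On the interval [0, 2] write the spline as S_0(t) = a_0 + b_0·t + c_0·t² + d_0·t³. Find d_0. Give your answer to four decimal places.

-0.5000

Write M_i for S''(x_i). With h_i = 2, 2 and divided differences Δ_i = 7/2, -9/2, the continuity of S' gives the tridiagonal system
  2·M_0 + 8·M_1 + 2·M_2 = 6(Δ_1 - Δ_0) = -48
Natural end conditions: M_0 = M_2 = 0.
Solving: M_0 = 0, M_1 = -6, M_2 = 0.
On [0, 2], with S_0(t) = a_0 + b_0·t + c_0·t² + d_0·t³: c_0 = M_0/2 = 0, d_0 = (M_1 - M_0)/(6h_0) = -1/2, b_0 = Δ_0 - h_0(2M_0 + M_1)/6 = 11/2.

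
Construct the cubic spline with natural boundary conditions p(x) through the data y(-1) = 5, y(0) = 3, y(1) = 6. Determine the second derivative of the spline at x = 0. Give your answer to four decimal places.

7.5000

Let m_i = p''(x_i). Step sizes h_i = 1, 1; slopes of the chords Δ_i = (y_(i+1) - y_i)/h_i = -2, 3.
  1·m_0 + 4·m_1 + 1·m_2 = 6(Δ_1 - Δ_0) = 30
Natural end conditions: m_0 = m_2 = 0.
Forward elimination and back-substitution give m_0 = 0, m_1 = 15/2, m_2 = 0.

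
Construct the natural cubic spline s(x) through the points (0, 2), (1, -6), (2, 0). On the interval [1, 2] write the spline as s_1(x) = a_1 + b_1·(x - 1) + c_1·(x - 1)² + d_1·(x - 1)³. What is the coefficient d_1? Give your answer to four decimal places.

-3.5000

With σ_i denoting the second derivative at x_i, h_i = 1, 1, and Δ_i = (y_(i+1) − y_i)/h_i = -8, 6:
  1·σ_0 + 4·σ_1 + 1·σ_2 = 6(Δ_1 - Δ_0) = 84
Natural end conditions: σ_0 = σ_2 = 0.
Hence σ_0 = 0, σ_1 = 21, σ_2 = 0.
On [1, 2], with s_1(x) = a_1 + b_1·(x - 1) + c_1·(x - 1)² + d_1·(x - 1)³: c_1 = σ_1/2 = 21/2, d_1 = (σ_2 - σ_1)/(6h_1) = -7/2, b_1 = Δ_1 - h_1(2σ_1 + σ_2)/6 = -1.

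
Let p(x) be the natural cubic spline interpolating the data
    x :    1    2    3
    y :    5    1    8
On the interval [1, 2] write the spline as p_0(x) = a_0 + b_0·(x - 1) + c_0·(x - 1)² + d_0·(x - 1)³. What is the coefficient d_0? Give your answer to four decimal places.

Put M_i = p'' at the i-th knot. Here h = (1, 1) and Δ = (-4, 7), so the interior equations h_(i-1)·M_(i-1) + 2(h_(i-1)+h_i)·M_i + h_i·M_(i+1) = 6(Δ_i − Δ_(i-1)) read
  1·M_0 + 4·M_1 + 1·M_2 = 6(Δ_1 - Δ_0) = 66
Natural end conditions: M_0 = M_2 = 0.
Hence M_0 = 0, M_1 = 33/2, M_2 = 0.
On [1, 2], with p_0(x) = a_0 + b_0·(x - 1) + c_0·(x - 1)² + d_0·(x - 1)³: c_0 = M_0/2 = 0, d_0 = (M_1 - M_0)/(6h_0) = 11/4, b_0 = Δ_0 - h_0(2M_0 + M_1)/6 = -27/4.

2.7500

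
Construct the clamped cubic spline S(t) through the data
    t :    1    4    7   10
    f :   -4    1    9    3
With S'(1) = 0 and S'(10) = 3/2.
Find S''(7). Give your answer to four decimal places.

-4.0222

Put m_i = S'' at the i-th knot. Here h = (3, 3, 3) and Δ = (5/3, 8/3, -2), so the interior equations h_(i-1)·m_(i-1) + 2(h_(i-1)+h_i)·m_i + h_i·m_(i+1) = 6(Δ_i − Δ_(i-1)) read
  3·m_0 + 12·m_1 + 3·m_2 = 6(Δ_1 - Δ_0) = 6
  3·m_1 + 12·m_2 + 3·m_3 = 6(Δ_2 - Δ_1) = -28
Clamped end conditions give two more equations: 2h_0·m_0 + h_0·m_1 = 6(Δ_0 - S'(1)) = 10 and h_2·m_2 + 2h_2·m_3 = 6(S'(10) - Δ_2) = 21.
Solving the tridiagonal system: m_0 = 47/45, m_1 = 56/45, m_2 = -181/45, m_3 = 248/45.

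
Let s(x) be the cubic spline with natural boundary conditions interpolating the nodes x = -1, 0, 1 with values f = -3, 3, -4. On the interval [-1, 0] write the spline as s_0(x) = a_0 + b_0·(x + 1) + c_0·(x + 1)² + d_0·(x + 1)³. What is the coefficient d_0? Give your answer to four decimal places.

-3.2500

With m_i denoting the second derivative at x_i, h_i = 1, 1, and Δ_i = (y_(i+1) − y_i)/h_i = 6, -7:
  1·m_0 + 4·m_1 + 1·m_2 = 6(Δ_1 - Δ_0) = -78
Natural end conditions: m_0 = m_2 = 0.
Solving: m_0 = 0, m_1 = -39/2, m_2 = 0.
On [-1, 0], with s_0(x) = a_0 + b_0·(x + 1) + c_0·(x + 1)² + d_0·(x + 1)³: c_0 = m_0/2 = 0, d_0 = (m_1 - m_0)/(6h_0) = -13/4, b_0 = Δ_0 - h_0(2m_0 + m_1)/6 = 37/4.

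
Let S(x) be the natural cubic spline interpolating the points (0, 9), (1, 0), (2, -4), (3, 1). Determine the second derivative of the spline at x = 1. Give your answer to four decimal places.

4.4000

Let M_i = S''(x_i). Step sizes h_i = 1, 1, 1; slopes of the chords Δ_i = (y_(i+1) - y_i)/h_i = -9, -4, 5.
  1·M_0 + 4·M_1 + 1·M_2 = 6(Δ_1 - Δ_0) = 30
  1·M_1 + 4·M_2 + 1·M_3 = 6(Δ_2 - Δ_1) = 54
Natural end conditions: M_0 = M_3 = 0.
Hence M_0 = 0, M_1 = 22/5, M_2 = 62/5, M_3 = 0.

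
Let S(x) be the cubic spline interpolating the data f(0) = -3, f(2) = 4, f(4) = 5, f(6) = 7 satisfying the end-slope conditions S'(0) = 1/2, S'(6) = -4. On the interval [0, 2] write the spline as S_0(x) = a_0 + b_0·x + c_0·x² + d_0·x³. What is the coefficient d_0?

-1

With M_i denoting the second derivative at x_i, h_i = 2, 2, 2, and Δ_i = (y_(i+1) − y_i)/h_i = 7/2, 1/2, 1:
  2·M_0 + 8·M_1 + 2·M_2 = 6(Δ_1 - Δ_0) = -18
  2·M_1 + 8·M_2 + 2·M_3 = 6(Δ_2 - Δ_1) = 3
Clamped end conditions give two more equations: 2h_0·M_0 + h_0·M_1 = 6(Δ_0 - S'(0)) = 18 and h_2·M_2 + 2h_2·M_3 = 6(S'(6) - Δ_2) = -30.
Forward elimination and back-substitution give M_0 = 7, M_1 = -5, M_2 = 4, M_3 = -19/2.
On [0, 2], with S_0(x) = a_0 + b_0·x + c_0·x² + d_0·x³: c_0 = M_0/2 = 7/2, d_0 = (M_1 - M_0)/(6h_0) = -1, b_0 = Δ_0 - h_0(2M_0 + M_1)/6 = 1/2.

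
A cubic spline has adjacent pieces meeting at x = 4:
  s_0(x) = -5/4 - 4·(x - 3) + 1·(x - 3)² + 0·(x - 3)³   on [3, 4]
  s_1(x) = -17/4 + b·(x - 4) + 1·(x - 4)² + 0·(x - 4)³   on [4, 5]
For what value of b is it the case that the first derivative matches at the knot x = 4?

s_0'(x) = -4 + 2·(x - 3) + 0·(x - 3)², so s_0'(4) = -2. On the right, s_1'(4) = b, so b = -2.

-2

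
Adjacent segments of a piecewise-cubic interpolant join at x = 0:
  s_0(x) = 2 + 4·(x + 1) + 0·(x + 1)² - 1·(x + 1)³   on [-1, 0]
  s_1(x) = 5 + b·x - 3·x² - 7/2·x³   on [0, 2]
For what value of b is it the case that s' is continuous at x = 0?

1

s_0'(x) = 4 + 0·(x + 1) - 3·(x + 1)², so s_0'(0) = 1. On the right, s_1'(0) = b, so b = 1.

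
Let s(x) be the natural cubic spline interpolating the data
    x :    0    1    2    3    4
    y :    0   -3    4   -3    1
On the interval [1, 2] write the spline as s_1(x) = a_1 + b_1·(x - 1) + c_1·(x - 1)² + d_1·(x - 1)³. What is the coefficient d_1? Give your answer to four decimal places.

Put σ_i = s'' at the i-th knot. Here h = (1, 1, 1, 1) and Δ = (-3, 7, -7, 4), so the interior equations h_(i-1)·σ_(i-1) + 2(h_(i-1)+h_i)·σ_i + h_i·σ_(i+1) = 6(Δ_i − Δ_(i-1)) read
  1·σ_0 + 4·σ_1 + 1·σ_2 = 6(Δ_1 - Δ_0) = 60
  1·σ_1 + 4·σ_2 + 1·σ_3 = 6(Δ_2 - Δ_1) = -84
  1·σ_2 + 4·σ_3 + 1·σ_4 = 6(Δ_3 - Δ_2) = 66
Natural end conditions: σ_0 = σ_4 = 0.
Solving the tridiagonal system: σ_0 = 0, σ_1 = 93/4, σ_2 = -33, σ_3 = 99/4, σ_4 = 0.
On [1, 2], with s_1(x) = a_1 + b_1·(x - 1) + c_1·(x - 1)² + d_1·(x - 1)³: c_1 = σ_1/2 = 93/8, d_1 = (σ_2 - σ_1)/(6h_1) = -75/8, b_1 = Δ_1 - h_1(2σ_1 + σ_2)/6 = 19/4.

-9.3750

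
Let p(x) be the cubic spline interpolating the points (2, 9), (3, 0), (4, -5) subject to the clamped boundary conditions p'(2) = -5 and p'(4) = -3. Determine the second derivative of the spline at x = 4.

1

Write m_i for p''(x_i). With h_i = 1, 1 and divided differences Δ_i = -9, -5, the continuity of p' gives the tridiagonal system
  1·m_0 + 4·m_1 + 1·m_2 = 6(Δ_1 - Δ_0) = 24
Clamped end conditions give two more equations: 2h_0·m_0 + h_0·m_1 = 6(Δ_0 - p'(2)) = -24 and h_1·m_1 + 2h_1·m_2 = 6(p'(4) - Δ_1) = 12.
Solving the tridiagonal system: m_0 = -17, m_1 = 10, m_2 = 1.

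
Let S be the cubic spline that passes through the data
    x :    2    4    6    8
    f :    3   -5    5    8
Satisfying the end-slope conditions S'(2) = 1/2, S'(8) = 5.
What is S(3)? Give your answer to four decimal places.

Write m_i for S''(x_i). With h_i = 2, 2, 2 and divided differences Δ_i = -4, 5, 3/2, the continuity of S' gives the tridiagonal system
  2·m_0 + 8·m_1 + 2·m_2 = 6(Δ_1 - Δ_0) = 54
  2·m_1 + 8·m_2 + 2·m_3 = 6(Δ_2 - Δ_1) = -21
Clamped end conditions give two more equations: 2h_0·m_0 + h_0·m_1 = 6(Δ_0 - S'(2)) = -27 and h_2·m_2 + 2h_2·m_3 = 6(S'(8) - Δ_2) = 21.
Hence m_0 = -127/10, m_1 = 119/10, m_2 = -79/10, m_3 = 46/5.
On [2, 4], S(x) = 3 + 1/2·(x - 2) - 127/20·(x - 2)² + 41/20·(x - 2)³.
With (x - 2) = 1: S(3) = -4/5.

-0.8000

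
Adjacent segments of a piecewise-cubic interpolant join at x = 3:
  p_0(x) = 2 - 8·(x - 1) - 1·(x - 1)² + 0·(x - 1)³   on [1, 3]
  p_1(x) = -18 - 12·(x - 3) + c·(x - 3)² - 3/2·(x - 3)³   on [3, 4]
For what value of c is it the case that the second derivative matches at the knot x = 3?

p_0''(x) = -2 + 0·(x - 1), so p_0''(3) = -2. On the right, p_1''(3) = 2c, so c = -1.

-1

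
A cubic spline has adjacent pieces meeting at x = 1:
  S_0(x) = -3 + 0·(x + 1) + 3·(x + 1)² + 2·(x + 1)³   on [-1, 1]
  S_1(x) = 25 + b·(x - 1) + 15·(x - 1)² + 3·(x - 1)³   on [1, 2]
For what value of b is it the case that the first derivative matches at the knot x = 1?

S_0'(x) = 0 + 6·(x + 1) + 6·(x + 1)², so S_0'(1) = 36. On the right, S_1'(1) = b, so b = 36.

36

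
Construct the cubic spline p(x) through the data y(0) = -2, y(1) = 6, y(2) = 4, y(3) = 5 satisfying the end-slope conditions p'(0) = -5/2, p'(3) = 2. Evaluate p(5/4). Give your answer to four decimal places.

Let M_i = p''(x_i). Step sizes h_i = 1, 1, 1; slopes of the chords Δ_i = (y_(i+1) - y_i)/h_i = 8, -2, 1.
  1·M_0 + 4·M_1 + 1·M_2 = 6(Δ_1 - Δ_0) = -60
  1·M_1 + 4·M_2 + 1·M_3 = 6(Δ_2 - Δ_1) = 18
Clamped end conditions give two more equations: 2h_0·M_0 + h_0·M_1 = 6(Δ_0 - p'(0)) = 63 and h_2·M_2 + 2h_2·M_3 = 6(p'(3) - Δ_2) = 6.
Hence M_0 = 232/5, M_1 = -149/5, M_2 = 64/5, M_3 = -17/5.
On [1, 2], p(x) = 6 + 29/5·(x - 1) - 149/10·(x - 1)² + 71/10·(x - 1)³.
With (x - 1) = 1/4: p(5/4) = 4243/640.

6.6297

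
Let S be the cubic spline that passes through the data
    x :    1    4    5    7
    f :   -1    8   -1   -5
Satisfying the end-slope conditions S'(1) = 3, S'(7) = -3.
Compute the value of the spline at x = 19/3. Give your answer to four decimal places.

With m_i denoting the second derivative at x_i, h_i = 3, 1, 2, and Δ_i = (y_(i+1) − y_i)/h_i = 3, -9, -2:
  3·m_0 + 8·m_1 + 1·m_2 = 6(Δ_1 - Δ_0) = -72
  1·m_1 + 6·m_2 + 2·m_3 = 6(Δ_2 - Δ_1) = 42
Clamped end conditions give two more equations: 2h_0·m_0 + h_0·m_1 = 6(Δ_0 - S'(1)) = 0 and h_2·m_2 + 2h_2·m_3 = 6(S'(7) - Δ_2) = -6.
Hence m_0 = 45/7, m_1 = -90/7, m_2 = 81/7, m_3 = -51/7.
On [5, 7], S(x) = -1 - 51/7·(x - 5) + 81/14·(x - 5)² - 11/7·(x - 5)³.
With (x - 5) = 4/3: S(19/3) = -785/189.

-4.1534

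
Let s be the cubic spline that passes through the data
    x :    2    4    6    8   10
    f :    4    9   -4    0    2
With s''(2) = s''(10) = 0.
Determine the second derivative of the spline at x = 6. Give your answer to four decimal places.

Write m_i for s''(x_i). With h_i = 2, 2, 2, 2 and divided differences Δ_i = 5/2, -13/2, 2, 1, the continuity of s' gives the tridiagonal system
  2·m_0 + 8·m_1 + 2·m_2 = 6(Δ_1 - Δ_0) = -54
  2·m_1 + 8·m_2 + 2·m_3 = 6(Δ_2 - Δ_1) = 51
  2·m_2 + 8·m_3 + 2·m_4 = 6(Δ_3 - Δ_2) = -6
Natural end conditions: m_0 = m_4 = 0.
Hence m_0 = 0, m_1 = -255/28, m_2 = 66/7, m_3 = -87/28, m_4 = 0.

9.4286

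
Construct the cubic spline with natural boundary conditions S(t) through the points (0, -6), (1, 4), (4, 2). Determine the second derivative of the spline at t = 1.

-8

Let M_i = S''(x_i). Step sizes h_i = 1, 3; slopes of the chords Δ_i = (y_(i+1) - y_i)/h_i = 10, -2/3.
  1·M_0 + 8·M_1 + 3·M_2 = 6(Δ_1 - Δ_0) = -64
Natural end conditions: M_0 = M_2 = 0.
Forward elimination and back-substitution give M_0 = 0, M_1 = -8, M_2 = 0.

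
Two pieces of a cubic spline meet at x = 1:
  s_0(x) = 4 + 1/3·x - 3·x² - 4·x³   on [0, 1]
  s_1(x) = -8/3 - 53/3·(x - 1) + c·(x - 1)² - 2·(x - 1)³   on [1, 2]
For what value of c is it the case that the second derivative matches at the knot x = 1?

-15

s_0''(x) = -6 - 24·x, so s_0''(1) = -30. On the right, s_1''(1) = 2c, so c = -15.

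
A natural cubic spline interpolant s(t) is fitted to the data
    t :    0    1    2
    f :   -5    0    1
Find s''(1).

-6

Write m_i for s''(x_i). With h_i = 1, 1 and divided differences Δ_i = 5, 1, the continuity of s' gives the tridiagonal system
  1·m_0 + 4·m_1 + 1·m_2 = 6(Δ_1 - Δ_0) = -24
Natural end conditions: m_0 = m_2 = 0.
Solving the tridiagonal system: m_0 = 0, m_1 = -6, m_2 = 0.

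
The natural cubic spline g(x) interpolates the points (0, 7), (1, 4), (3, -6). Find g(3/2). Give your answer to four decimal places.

1.9375

Write M_i for g''(x_i). With h_i = 1, 2 and divided differences Δ_i = -3, -5, the continuity of g' gives the tridiagonal system
  1·M_0 + 6·M_1 + 2·M_2 = 6(Δ_1 - Δ_0) = -12
Natural end conditions: M_0 = M_2 = 0.
Forward elimination and back-substitution give M_0 = 0, M_1 = -2, M_2 = 0.
On [1, 3], g(x) = 4 - 11/3·(x - 1) - 1·(x - 1)² + 1/6·(x - 1)³.
With (x - 1) = 1/2: g(3/2) = 31/16.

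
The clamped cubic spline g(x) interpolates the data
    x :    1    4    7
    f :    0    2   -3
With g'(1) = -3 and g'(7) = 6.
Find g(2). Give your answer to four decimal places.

-0.4815

Let m_i = g''(x_i). Step sizes h_i = 3, 3; slopes of the chords Δ_i = (y_(i+1) - y_i)/h_i = 2/3, -5/3.
  3·m_0 + 12·m_1 + 3·m_2 = 6(Δ_1 - Δ_0) = -14
Clamped end conditions give two more equations: 2h_0·m_0 + h_0·m_1 = 6(Δ_0 - g'(1)) = 22 and h_1·m_1 + 2h_1·m_2 = 6(g'(7) - Δ_1) = 46.
Forward elimination and back-substitution give m_0 = 19/3, m_1 = -16/3, m_2 = 31/3.
On [1, 4], g(x) = 0 - 3·(x - 1) + 19/6·(x - 1)² - 35/54·(x - 1)³.
With (x - 1) = 1: g(2) = -13/27.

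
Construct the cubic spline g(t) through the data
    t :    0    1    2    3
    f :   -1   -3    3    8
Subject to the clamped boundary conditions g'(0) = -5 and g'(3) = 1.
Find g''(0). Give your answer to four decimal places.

3.2000

Put M_i = g'' at the i-th knot. Here h = (1, 1, 1) and Δ = (-2, 6, 5), so the interior equations h_(i-1)·M_(i-1) + 2(h_(i-1)+h_i)·M_i + h_i·M_(i+1) = 6(Δ_i − Δ_(i-1)) read
  1·M_0 + 4·M_1 + 1·M_2 = 6(Δ_1 - Δ_0) = 48
  1·M_1 + 4·M_2 + 1·M_3 = 6(Δ_2 - Δ_1) = -6
Clamped end conditions give two more equations: 2h_0·M_0 + h_0·M_1 = 6(Δ_0 - g'(0)) = 18 and h_2·M_2 + 2h_2·M_3 = 6(g'(3) - Δ_2) = -24.
Forward elimination and back-substitution give M_0 = 16/5, M_1 = 58/5, M_2 = -8/5, M_3 = -56/5.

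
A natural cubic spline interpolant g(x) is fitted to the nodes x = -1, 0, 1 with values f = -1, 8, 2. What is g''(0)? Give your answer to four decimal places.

-22.5000

With M_i denoting the second derivative at x_i, h_i = 1, 1, and Δ_i = (y_(i+1) − y_i)/h_i = 9, -6:
  1·M_0 + 4·M_1 + 1·M_2 = 6(Δ_1 - Δ_0) = -90
Natural end conditions: M_0 = M_2 = 0.
Solving: M_0 = 0, M_1 = -45/2, M_2 = 0.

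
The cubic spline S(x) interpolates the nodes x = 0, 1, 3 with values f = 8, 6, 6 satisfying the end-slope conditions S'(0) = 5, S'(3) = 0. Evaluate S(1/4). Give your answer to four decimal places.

8.5625

With M_i denoting the second derivative at x_i, h_i = 1, 2, and Δ_i = (y_(i+1) − y_i)/h_i = -2, 0:
  1·M_0 + 6·M_1 + 2·M_2 = 6(Δ_1 - Δ_0) = 12
Clamped end conditions give two more equations: 2h_0·M_0 + h_0·M_1 = 6(Δ_0 - S'(0)) = -42 and h_1·M_1 + 2h_1·M_2 = 6(S'(3) - Δ_1) = 0.
Solving the tridiagonal system: M_0 = -74/3, M_1 = 22/3, M_2 = -11/3.
On [0, 1], S(x) = 8 + 5·x - 37/3·x² + 16/3·x³.
With x = 1/4: S(1/4) = 137/16.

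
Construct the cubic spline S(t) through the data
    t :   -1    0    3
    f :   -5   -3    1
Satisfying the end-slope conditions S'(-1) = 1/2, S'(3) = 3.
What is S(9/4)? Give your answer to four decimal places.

-0.5830

With m_i denoting the second derivative at x_i, h_i = 1, 3, and Δ_i = (y_(i+1) − y_i)/h_i = 2, 4/3:
  1·m_0 + 8·m_1 + 3·m_2 = 6(Δ_1 - Δ_0) = -4
Clamped end conditions give two more equations: 2h_0·m_0 + h_0·m_1 = 6(Δ_0 - S'(-1)) = 9 and h_1·m_1 + 2h_1·m_2 = 6(S'(3) - Δ_1) = 10.
Solving: m_0 = 45/8, m_1 = -9/4, m_2 = 67/24.
On [0, 3], S(t) = -3 + 35/16·t - 9/8·t² + 121/432·t³.
With t = 9/4: S(9/4) = -597/1024.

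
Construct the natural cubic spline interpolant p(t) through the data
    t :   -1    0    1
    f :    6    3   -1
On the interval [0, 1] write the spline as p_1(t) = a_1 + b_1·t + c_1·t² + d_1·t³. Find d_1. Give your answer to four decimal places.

Put σ_i = p'' at the i-th knot. Here h = (1, 1) and Δ = (-3, -4), so the interior equations h_(i-1)·σ_(i-1) + 2(h_(i-1)+h_i)·σ_i + h_i·σ_(i+1) = 6(Δ_i − Δ_(i-1)) read
  1·σ_0 + 4·σ_1 + 1·σ_2 = 6(Δ_1 - Δ_0) = -6
Natural end conditions: σ_0 = σ_2 = 0.
Solving: σ_0 = 0, σ_1 = -3/2, σ_2 = 0.
On [0, 1], with p_1(t) = a_1 + b_1·t + c_1·t² + d_1·t³: c_1 = σ_1/2 = -3/4, d_1 = (σ_2 - σ_1)/(6h_1) = 1/4, b_1 = Δ_1 - h_1(2σ_1 + σ_2)/6 = -7/2.

0.2500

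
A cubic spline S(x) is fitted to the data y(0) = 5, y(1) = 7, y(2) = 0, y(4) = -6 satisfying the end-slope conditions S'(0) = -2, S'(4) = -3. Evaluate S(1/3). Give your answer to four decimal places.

5.3232

Put m_i = S'' at the i-th knot. Here h = (1, 1, 2) and Δ = (2, -7, -3), so the interior equations h_(i-1)·m_(i-1) + 2(h_(i-1)+h_i)·m_i + h_i·m_(i+1) = 6(Δ_i − Δ_(i-1)) read
  1·m_0 + 4·m_1 + 1·m_2 = 6(Δ_1 - Δ_0) = -54
  1·m_1 + 6·m_2 + 2·m_3 = 6(Δ_2 - Δ_1) = 24
Clamped end conditions give two more equations: 2h_0·m_0 + h_0·m_1 = 6(Δ_0 - S'(0)) = 24 and h_2·m_2 + 2h_2·m_3 = 6(S'(4) - Δ_2) = 0.
Hence m_0 = 250/11, m_1 = -236/11, m_2 = 100/11, m_3 = -50/11.
On [0, 1], S(x) = 5 - 2·x + 125/11·x² - 81/11·x³.
With x = 1/3: S(1/3) = 527/99.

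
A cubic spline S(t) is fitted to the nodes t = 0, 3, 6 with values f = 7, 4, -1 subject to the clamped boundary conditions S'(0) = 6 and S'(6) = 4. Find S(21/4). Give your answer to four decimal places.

Let M_i = S''(x_i). Step sizes h_i = 3, 3; slopes of the chords Δ_i = (y_(i+1) - y_i)/h_i = -1, -5/3.
  3·M_0 + 12·M_1 + 3·M_2 = 6(Δ_1 - Δ_0) = -4
Clamped end conditions give two more equations: 2h_0·M_0 + h_0·M_1 = 6(Δ_0 - S'(0)) = -42 and h_1·M_1 + 2h_1·M_2 = 6(S'(6) - Δ_1) = 34.
Solving the tridiagonal system: M_0 = -7, M_1 = 0, M_2 = 17/3.
On [3, 6], S(t) = 4 - 9/2·(t - 3) + 0·(t - 3)² + 17/54·(t - 3)³.
With (t - 3) = 9/4: S(21/4) = -325/128.

-2.5391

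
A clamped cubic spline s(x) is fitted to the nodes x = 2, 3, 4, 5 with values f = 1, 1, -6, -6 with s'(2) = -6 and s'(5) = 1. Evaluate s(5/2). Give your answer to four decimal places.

0.5667

Put M_i = s'' at the i-th knot. Here h = (1, 1, 1) and Δ = (0, -7, 0), so the interior equations h_(i-1)·M_(i-1) + 2(h_(i-1)+h_i)·M_i + h_i·M_(i+1) = 6(Δ_i − Δ_(i-1)) read
  1·M_0 + 4·M_1 + 1·M_2 = 6(Δ_1 - Δ_0) = -42
  1·M_1 + 4·M_2 + 1·M_3 = 6(Δ_2 - Δ_1) = 42
Clamped end conditions give two more equations: 2h_0·M_0 + h_0·M_1 = 6(Δ_0 - s'(2)) = 36 and h_2·M_2 + 2h_2·M_3 = 6(s'(5) - Δ_2) = 6.
Solving the tridiagonal system: M_0 = 436/15, M_1 = -332/15, M_2 = 262/15, M_3 = -86/15.
On [2, 3], s(x) = 1 - 6·(x - 2) + 218/15·(x - 2)² - 128/15·(x - 2)³.
With (x - 2) = 1/2: s(5/2) = 17/30.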